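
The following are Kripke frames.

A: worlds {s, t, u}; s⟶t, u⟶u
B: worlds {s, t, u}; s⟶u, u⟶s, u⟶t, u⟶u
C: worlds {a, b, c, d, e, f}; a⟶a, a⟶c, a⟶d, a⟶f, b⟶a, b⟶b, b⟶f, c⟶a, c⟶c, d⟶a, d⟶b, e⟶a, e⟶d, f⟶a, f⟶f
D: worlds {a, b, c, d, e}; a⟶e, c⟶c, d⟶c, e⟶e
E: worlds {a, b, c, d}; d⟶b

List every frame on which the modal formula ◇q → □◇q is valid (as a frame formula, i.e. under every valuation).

Frame correspondent (Sahlqvist): ∀x ∀y ∀z (Rxy ∧ Rxz → Ryz) — i.e. the Euclidean property.
A: fails — Rst and Rst but not Rtt.
B: fails — Rus and Rus but not Rss.
C: fails — Rac and Rad but not Rcd.
D: condition met.
E: fails — Rdb and Rdb but not Rbb.

D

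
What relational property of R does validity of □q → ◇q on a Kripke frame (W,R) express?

Suppose □q→◇q is valid. At any x set V(q)=W. Then □q at x, so ◇q at x, so x has a successor.
Conversely, any frame satisfying ∀x ∃y Rxy validates the schema.
So the correspondent is seriality.

seriality: ∀x ∃y Rxy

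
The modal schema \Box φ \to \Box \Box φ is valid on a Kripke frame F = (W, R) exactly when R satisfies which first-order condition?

transitivity: \forall x \forall y \forall z (Rxy \wedge Ryz \to Rxz)

This schema is the 4 axiom.
Its frame correspondent is transitivity — \forall x \forall y \forall z (Rxy \wedge Ryz \to Rxz).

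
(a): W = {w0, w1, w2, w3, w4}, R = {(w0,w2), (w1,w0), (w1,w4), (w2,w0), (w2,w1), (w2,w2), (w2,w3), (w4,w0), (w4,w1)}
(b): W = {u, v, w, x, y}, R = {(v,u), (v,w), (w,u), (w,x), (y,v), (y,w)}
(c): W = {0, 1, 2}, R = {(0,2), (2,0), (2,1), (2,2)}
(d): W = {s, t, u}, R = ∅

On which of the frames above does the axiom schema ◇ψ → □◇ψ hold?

(d)

This is the axiom for the Euclidean property; its first-order frame correspondent is ∀x ∀y ∀z (Rxy ∧ Rxz → Ryz).
(a): fails — Rw1w0 and Rw1w0 but not Rw0w0.
(b): fails — Rvw and Rvw but not Rww.
(c): fails — R20 and R20 but not R00.
(d): ✓.
Valid on: (d).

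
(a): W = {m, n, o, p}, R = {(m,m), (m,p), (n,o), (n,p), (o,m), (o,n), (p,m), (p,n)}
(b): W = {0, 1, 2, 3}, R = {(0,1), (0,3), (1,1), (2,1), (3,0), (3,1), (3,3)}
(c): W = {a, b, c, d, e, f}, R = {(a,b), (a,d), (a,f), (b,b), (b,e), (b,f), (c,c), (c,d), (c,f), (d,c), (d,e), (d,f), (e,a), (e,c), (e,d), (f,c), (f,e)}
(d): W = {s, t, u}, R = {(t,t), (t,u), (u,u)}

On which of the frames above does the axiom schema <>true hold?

(a), (b), (c)

The schema corresponds to seriality: forall x exists y Rxy.
(a): condition met.
(b): condition met.
(c): condition met.
(d): fails — world s has no successor.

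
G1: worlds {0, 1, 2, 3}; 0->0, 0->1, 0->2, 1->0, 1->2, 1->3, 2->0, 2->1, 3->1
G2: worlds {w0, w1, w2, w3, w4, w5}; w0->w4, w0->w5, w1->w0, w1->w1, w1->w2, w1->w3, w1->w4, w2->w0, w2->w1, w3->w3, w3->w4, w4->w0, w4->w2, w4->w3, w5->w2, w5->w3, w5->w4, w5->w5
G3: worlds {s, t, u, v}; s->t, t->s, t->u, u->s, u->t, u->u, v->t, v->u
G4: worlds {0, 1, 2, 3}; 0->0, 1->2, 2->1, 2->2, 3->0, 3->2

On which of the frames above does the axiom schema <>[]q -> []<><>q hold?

G2

The schema corresponds to a generalized confluence (Geach) condition: forall x forall y forall z ((xRy & xRz) -> exists w (yRw & z R^2 w)).
G1: fails — 1R3, 1R3 but no w with 3Rw and 3R²w.
G2: ✓.
G3: fails — tRs, tRs but no w with sRw and sR²w.
G4: fails — 3R0, 3R2 but no w with 0Rw and 2R²w.
Valid on: G2.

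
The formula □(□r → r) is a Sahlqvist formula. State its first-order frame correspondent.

shift-reflexivity: ∀x ∀y (Rxy → Ryy)

Suppose □(□r→r) is valid. Take Rxy and set V(r)={w : Ryw}. Then at y, □r holds; since □(□r→r) at x, □r→r at y, so r at y, i.e. Ryy.
Conversely, on a frame with shift-reflexivity the schema holds at every world under every valuation.
Frame condition: ∀x ∀y (Rxy → Ryy).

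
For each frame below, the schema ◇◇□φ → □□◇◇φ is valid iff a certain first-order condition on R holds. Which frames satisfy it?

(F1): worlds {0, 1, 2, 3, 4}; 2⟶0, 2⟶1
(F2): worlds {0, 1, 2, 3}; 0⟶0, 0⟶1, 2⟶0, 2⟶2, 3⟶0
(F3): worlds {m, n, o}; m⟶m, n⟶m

(F1), (F3)

Frame correspondent (Sahlqvist): ∀x ∀y ∀z ((xR²y ∧ xR²z) → ∃w (yRw ∧ zR²w)) — i.e. a generalized confluence (Geach) condition.
(F1): ✓.
(F2): fails — 0R²0, 0R²1 but no w with 0Rw and 1R²w.
(F3): ✓.
Valid on: (F1), (F3).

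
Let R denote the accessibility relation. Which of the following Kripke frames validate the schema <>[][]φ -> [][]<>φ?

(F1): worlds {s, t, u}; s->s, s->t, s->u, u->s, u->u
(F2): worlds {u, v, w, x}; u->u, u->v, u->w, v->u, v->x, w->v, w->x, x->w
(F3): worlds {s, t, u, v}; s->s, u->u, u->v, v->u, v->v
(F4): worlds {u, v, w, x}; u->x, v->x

(F3), (F4)

Frame correspondent (Sahlqvist): forall x forall y forall z ((xRy & x R^2 z) -> exists w (y R^2 w & zRw)) — i.e. a generalized confluence (Geach) condition.
(F1): fails — sRs, sR²t but no w with sR²w and tRw.
(F2): fails — wRx, wR²x but no t with xR²t and xRt.
(F3): ✓.
(F4): ✓.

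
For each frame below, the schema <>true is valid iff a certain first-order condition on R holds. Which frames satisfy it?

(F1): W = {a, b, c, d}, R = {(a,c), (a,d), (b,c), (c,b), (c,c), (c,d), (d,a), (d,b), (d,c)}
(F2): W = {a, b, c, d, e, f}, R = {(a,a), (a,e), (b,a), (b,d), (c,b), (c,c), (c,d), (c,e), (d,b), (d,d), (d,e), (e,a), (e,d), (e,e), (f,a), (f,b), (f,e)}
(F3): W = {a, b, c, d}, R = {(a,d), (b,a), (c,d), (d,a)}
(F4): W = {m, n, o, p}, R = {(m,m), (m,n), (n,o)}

(F1), (F2), (F3)

Frame correspondent (Sahlqvist): forall x exists y Rxy — i.e. seriality.
(F1): holds.
(F2): holds.
(F3): holds.
(F4): fails — world o has no successor.
Valid on: (F1), (F2), (F3).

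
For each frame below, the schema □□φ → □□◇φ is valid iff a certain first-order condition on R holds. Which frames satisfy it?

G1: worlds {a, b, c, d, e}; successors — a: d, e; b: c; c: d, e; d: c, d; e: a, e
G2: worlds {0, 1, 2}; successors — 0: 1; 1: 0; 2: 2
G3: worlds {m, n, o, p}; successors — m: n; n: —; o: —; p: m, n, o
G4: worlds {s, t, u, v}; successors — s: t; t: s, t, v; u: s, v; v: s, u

Frame correspondent (Sahlqvist): ∀x ∀z (xR²z → ∃w (xR²w ∧ zRw)) — i.e. a generalized confluence (Geach) condition.
G1: satisfies the condition.
G2: fails — 0R²0 but no w with 0R²w and 0Rw.
G3: fails — pR²n but no w with pR²w and nRw.
G4: satisfies the condition.
Valid on: G1, G4.

G1, G4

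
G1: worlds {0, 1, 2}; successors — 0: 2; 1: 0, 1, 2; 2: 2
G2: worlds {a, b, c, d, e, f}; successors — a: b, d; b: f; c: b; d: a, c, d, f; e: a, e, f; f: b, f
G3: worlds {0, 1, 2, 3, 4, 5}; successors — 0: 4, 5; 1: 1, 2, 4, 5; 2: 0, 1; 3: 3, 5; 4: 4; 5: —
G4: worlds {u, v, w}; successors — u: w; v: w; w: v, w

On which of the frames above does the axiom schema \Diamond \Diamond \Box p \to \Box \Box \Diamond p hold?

G1, G4

Frame correspondent (Sahlqvist): \forall x \forall y \forall z ((x R^2 y \wedge x R^2 z) \to \exists w (yRw \wedge zRw)) — i.e. a generalized confluence (Geach) condition.
G1: holds.
G2: fails — aR²c, aR²d but no w with cRw and dRw.
G3: fails — 1R²0, 1R²2 but no w with 0Rw and 2Rw.
G4: holds.
Valid on: G1, G4.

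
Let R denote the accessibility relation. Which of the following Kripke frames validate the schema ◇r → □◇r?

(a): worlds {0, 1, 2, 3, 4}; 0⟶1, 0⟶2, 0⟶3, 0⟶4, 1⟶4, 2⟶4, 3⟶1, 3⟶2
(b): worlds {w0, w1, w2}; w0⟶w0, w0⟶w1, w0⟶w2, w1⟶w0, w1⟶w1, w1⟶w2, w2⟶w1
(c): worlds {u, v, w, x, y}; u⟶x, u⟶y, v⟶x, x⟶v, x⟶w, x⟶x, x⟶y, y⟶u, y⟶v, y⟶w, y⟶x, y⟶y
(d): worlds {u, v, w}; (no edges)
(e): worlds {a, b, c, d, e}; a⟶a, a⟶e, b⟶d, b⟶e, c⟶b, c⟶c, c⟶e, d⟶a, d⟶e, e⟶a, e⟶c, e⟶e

This is the axiom for the Euclidean property; its first-order frame correspondent is ∀x ∀y ∀z (Rxy ∧ Rxz → Ryz).
(a): fails — R02 and R02 but not R22.
(b): fails — Rw0w2 and Rw0w0 but not Rw2w0.
(c): fails — Rxw and Rxw but not Rww.
(d): satisfies the condition.
(e): fails — Rbe and Rbd but not Red.

(d)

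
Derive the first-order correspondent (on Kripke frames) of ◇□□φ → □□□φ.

∀x ∀y ∀z ((xRy ∧ xR³z) → ∃w (yR²w ∧ z = w))

This is a Sahlqvist (Geach-type) schema ◇^1□^2φ → □^3◇^0φ.
Minimal-valuation argument: fix x; take any y with xR^1y and any z with xR^3z. Set V(φ) to the set of worlds R-reachable from y in exactly 2 steps. Then □^2φ holds at y, so the antecedent holds at x; validity forces ◇^0φ at z, giving a w with zR^0w and yR^2w.
First-order correspondent: ∀x ∀y ∀z ((xRy ∧ xR³z) → ∃w (yR²w ∧ z = w)).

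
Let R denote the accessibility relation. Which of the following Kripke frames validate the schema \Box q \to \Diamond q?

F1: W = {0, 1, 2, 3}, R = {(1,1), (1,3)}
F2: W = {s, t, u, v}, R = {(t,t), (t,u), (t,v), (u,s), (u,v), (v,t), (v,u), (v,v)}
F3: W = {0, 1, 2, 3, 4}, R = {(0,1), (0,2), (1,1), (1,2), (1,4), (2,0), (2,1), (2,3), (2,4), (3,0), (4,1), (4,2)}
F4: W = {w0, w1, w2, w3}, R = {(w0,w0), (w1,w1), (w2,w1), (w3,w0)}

F3, F4

This is the axiom for seriality; its first-order frame correspondent is \forall x \exists y Rxy.
F1: fails — world 0 has no successor.
F2: fails — world s has no successor.
F3: condition met.
F4: condition met.
Valid on: F3, F4.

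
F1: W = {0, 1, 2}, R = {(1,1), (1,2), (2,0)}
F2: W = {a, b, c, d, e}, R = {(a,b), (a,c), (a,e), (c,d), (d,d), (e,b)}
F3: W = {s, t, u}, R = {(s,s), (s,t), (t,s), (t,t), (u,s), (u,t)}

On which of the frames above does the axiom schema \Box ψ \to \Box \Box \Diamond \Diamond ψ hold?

F3

This is the axiom for a generalized confluence (Geach) condition; its first-order frame correspondent is \forall x \forall z (x R^2 z \to \exists w (xRw \wedge z R^2 w)).
F1: fails — 1R²0 but no w with 1Rw and 0R²w.
F2: fails — aR²b but no w with aRw and bR²w.
F3: holds.
Valid on: F3.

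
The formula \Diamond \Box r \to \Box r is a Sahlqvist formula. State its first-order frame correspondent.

the Euclidean property

This is frame-equivalent to ◇r → □◇r (substitute ¬r for r and contrapose).
Suppose ◇r→□◇r is valid. Take Rxy, Rxz and set V(r)={y}. Then ◇r at x, so □◇r at x, so ◇r at z, so some w with Rzw has r; w=y, i.e. Rzy. By symmetry of the argument, Ryz.
The converse is a direct semantic check.
So the correspondent is the Euclidean property.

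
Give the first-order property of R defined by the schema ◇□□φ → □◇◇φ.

∀x ∀y ∀z ((xRy ∧ xRz) → ∃w (yR²w ∧ zR²w))

This is a Sahlqvist (Geach-type) schema ◇^1□^2φ → □^1◇^2φ.
First-order correspondent: ∀x ∀y ∀z ((xRy ∧ xRz) → ∃w (yR²w ∧ zR²w)).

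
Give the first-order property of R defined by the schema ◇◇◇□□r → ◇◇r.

This is a Sahlqvist (Geach-type) schema ◇^3□^2r → □^0◇^2r.
First-order correspondent: ∀x ∀y (xR³y → ∃w (yR²w ∧ xR²w)).

∀x ∀y (xR³y → ∃w (yR²w ∧ xR²w))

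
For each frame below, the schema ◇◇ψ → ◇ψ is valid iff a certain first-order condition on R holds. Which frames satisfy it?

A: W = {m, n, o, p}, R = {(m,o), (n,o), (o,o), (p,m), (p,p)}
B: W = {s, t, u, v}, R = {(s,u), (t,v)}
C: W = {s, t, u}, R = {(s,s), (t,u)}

B, C

This is the axiom for transitivity; its first-order frame correspondent is ∀x ∀y ∀z (Rxy ∧ Ryz → Rxz).
A: fails — Rpm and Rmo but not Rpo.
B: holds.
C: holds.
Valid on: B, C.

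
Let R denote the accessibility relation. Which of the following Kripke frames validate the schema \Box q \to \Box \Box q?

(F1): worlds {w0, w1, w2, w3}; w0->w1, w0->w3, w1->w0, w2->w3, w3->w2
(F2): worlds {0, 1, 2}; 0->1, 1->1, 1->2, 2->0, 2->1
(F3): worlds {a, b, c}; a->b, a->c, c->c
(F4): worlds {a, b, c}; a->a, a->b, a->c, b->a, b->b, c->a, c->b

The schema corresponds to transitivity: \forall x \forall y \forall z (Rxy \wedge Ryz \to Rxz).
(F1): fails — Rw1w0 and Rw0w1 but not Rw1w1.
(F2): fails — R12 and R20 but not R10.
(F3): ✓.
(F4): fails — Rba and Rac but not Rbc.
Valid on: (F3).

(F3)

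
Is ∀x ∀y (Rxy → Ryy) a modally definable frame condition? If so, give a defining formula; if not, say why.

Definable; □(□p → p) defines it

This is a Sahlqvist condition; the T□ axiom □(□p → p) defines it.
Suppose □(□p→p) is valid. Take Rxy and set V(p)={w : Ryw}. Then at y, □p holds; since □(□p→p) at x, □p→p at y, so p at y, i.e. Ryy.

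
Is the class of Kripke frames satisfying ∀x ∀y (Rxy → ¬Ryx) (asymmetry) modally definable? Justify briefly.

Not definable by any modal formula

Any modally definable frame class is closed under surjective bounded morphisms.
The 5-cycle (worlds w0,w1,w2,w3,w4 with w0→w1→w2→w3→w4→w0) is asymmetric. Mapping every world to a single reflexive point • is a surjective bounded morphism, and the reflexive point is not asymmetric (R•• but asymmetry requires ¬R••).
So the class is not modally definable.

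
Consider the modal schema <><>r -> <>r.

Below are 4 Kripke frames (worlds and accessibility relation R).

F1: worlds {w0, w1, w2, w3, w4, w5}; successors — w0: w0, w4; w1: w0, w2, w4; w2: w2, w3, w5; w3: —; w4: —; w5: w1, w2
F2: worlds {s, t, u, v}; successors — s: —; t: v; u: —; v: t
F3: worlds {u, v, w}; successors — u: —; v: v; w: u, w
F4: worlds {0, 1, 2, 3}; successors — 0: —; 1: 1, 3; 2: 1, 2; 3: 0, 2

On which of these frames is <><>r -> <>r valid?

F3

Frame correspondent (Sahlqvist): forall x forall y forall z (Rxy & Ryz -> Rxz) — i.e. transitivity.
F1: fails — Rw1w2 and Rw2w5 but not Rw1w5.
F2: fails — Rvt and Rtv but not Rvv.
F3: condition met.
F4: fails — R32 and R21 but not R31.
Valid on: F3.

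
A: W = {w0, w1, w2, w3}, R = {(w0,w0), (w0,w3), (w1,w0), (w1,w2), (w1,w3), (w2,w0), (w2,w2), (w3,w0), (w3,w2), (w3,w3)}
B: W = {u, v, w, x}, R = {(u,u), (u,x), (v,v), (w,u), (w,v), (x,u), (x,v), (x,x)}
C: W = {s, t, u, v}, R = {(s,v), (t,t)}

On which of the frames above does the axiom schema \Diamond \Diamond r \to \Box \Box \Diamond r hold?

C

This is the axiom for a generalized confluence (Geach) condition; its first-order frame correspondent is \forall x \forall y \forall z ((x R^2 y \wedge x R^2 z) \to \exists w (y = w \wedge zRw)).
A: fails — w0R²w2, w0R²w0 but no w with w2=w and w0Rw.
B: fails — uR²u, uR²v but no t with u=t and vRt.
C: condition met.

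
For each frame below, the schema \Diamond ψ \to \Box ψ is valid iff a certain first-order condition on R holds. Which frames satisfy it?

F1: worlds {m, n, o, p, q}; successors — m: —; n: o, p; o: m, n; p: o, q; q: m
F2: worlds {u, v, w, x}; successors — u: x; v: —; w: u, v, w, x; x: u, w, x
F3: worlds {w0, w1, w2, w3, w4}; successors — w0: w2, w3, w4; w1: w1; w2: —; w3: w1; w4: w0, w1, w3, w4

Frame correspondent (Sahlqvist): \forall x \forall y \forall z (Rxy \wedge Rxz \to y = z) — i.e. partial functionality.
F1: fails — n sees both o and p.
F2: fails — w sees both u and v.
F3: fails — w0 sees both w2 and w3.

none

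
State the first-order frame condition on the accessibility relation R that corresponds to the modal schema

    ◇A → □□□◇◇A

This is a Sahlqvist (Geach-type) schema ◇^1□^0A → □^3◇^2A.
Minimal-valuation argument: fix x; take any y with xR^1y and any z with xR^3z. Set V(A) to the set of worlds R-reachable from y in exactly 0 steps. Then □^0A holds at y, so the antecedent holds at x; validity forces ◇^2A at z, giving a w with zR^2w and yR^0w.
First-order correspondent: ∀x ∀y ∀z ((xRy ∧ xR³z) → ∃w (y = w ∧ zR²w)).

∀x ∀y ∀z ((xRy ∧ xR³z) → ∃w (y = w ∧ zR²w))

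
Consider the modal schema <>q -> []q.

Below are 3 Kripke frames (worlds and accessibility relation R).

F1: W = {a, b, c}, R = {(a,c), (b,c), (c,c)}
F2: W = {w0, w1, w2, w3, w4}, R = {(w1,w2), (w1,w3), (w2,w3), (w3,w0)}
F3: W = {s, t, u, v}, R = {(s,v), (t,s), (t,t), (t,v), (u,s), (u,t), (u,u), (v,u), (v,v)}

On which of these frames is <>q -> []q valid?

F1

The schema corresponds to partial functionality: forall x forall y forall z (Rxy & Rxz -> y = z).
F1: satisfies the condition.
F2: fails — w1 sees both w2 and w3.
F3: fails — t sees both s and t.
Valid on: F1.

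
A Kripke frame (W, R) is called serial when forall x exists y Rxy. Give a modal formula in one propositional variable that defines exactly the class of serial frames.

□s → ◇s

This is seriality; the standard corresponding axiom is D: □s → ◇s.
Suppose □s→◇s is valid. At any x set V(s)=W. Then □s at x, so ◇s at x, so x has a successor.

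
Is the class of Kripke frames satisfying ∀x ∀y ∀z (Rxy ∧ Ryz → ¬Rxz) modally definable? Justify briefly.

Modal frame validity is preserved under surjective bounded morphisms.
The 7-cycle (worlds 0,1,2,3,4,5,6 with 0→1→2→3→4→5→6→0) is intransitive. Mapping every world to a single reflexive point • is a surjective bounded morphism; the reflexive point is not intransitive (R••∧R•• but R••).
So the class is not modally definable.

No — not modally definable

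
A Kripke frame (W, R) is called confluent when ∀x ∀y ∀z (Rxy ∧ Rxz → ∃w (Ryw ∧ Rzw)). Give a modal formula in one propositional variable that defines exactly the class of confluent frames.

◇□p → □◇p

A defining formula is ◇□p → □◇p (the .2 axiom).
Suppose ◇□p→□◇p is valid. Take Rxy, Rxz and set V(p)={w : Ryw}. Then □p at y so ◇□p at x, so □◇p at x, so ◇p at z, giving w with Rzw and Ryw.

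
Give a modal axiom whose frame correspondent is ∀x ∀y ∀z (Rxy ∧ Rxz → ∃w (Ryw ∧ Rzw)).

◇□r → □◇r

The condition is convergence. The .2 schema ◇□r → □◇r defines it.
Suppose ◇□r→□◇r is valid. Take Rxy, Rxz and set V(r)={w : Ryw}. Then □r at y so ◇□r at x, so □◇r at x, so ◇r at z, giving w with Rzw and Ryw.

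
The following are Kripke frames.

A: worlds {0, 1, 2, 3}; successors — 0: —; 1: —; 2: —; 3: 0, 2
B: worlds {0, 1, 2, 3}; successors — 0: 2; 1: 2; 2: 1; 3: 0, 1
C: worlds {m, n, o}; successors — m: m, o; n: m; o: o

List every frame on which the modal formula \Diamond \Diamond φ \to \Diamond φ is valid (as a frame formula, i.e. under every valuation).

Frame correspondent (Sahlqvist): \forall x \forall y \forall z (Rxy \wedge Ryz \to Rxz) — i.e. transitivity.
A: holds.
B: fails — R31 and R12 but not R32.
C: fails — Rnm and Rmo but not Rno.

A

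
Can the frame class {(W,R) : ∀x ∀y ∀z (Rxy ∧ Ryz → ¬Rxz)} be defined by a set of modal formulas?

No

Modal frame validity is preserved under surjective bounded morphisms.
The 5-cycle (worlds 0,1,2,3,4 with 0→1→2→3→4→0) is intransitive. Mapping every world to a single reflexive point • is a surjective bounded morphism; the reflexive point is not intransitive (R••∧R•• but R••).
So no modal formula (or set of formulas) defines exactly the intransitive frames.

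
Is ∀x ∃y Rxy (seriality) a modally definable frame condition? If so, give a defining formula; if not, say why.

The condition is seriality. A defining modal formula is □r → ◇r.

Definable; □r → ◇r defines it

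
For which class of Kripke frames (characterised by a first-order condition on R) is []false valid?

emptiness of R: forall x forall y ~Rxy

This schema is the Ver axiom.
It corresponds to emptiness of R: forall x forall y ~Rxy.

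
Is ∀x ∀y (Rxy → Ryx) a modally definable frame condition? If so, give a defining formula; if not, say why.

The condition is symmetry. A defining modal formula is r → □◇r.
Suppose r→□◇r is valid. Take Rxy and set V(r)={x}. Then r at x, so □◇r at x, so ◇r at y, so some z with Ryz has r; z=x, i.e. Ryx.

Definable; r → □◇r defines it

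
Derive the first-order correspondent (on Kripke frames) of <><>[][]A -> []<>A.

This is a Sahlqvist (Geach-type) schema ◇^2□^2A → □^1◇^1A.
Minimal-valuation argument: fix x; take any y with xR^2y and any z with xR^1z. Set V(A) to the set of worlds R-reachable from y in exactly 2 steps. Then □^2A holds at y, so the antecedent holds at x; validity forces ◇^1A at z, giving a w with zR^1w and yR^2w.
First-order correspondent: forall x forall y forall z ((x R^2 y & xRz) -> exists w (y R^2 w & zRw)).

forall x forall y forall z ((x R^2 y & xRz) -> exists w (y R^2 w & zRw))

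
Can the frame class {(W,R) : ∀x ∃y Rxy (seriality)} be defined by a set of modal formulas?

Yes: it is seriality, defined by the D schema □q → ◇q.
Suppose □q→◇q is valid. At any x set V(q)=W. Then □q at x, so ◇q at x, so x has a successor.

Yes, by □q → ◇q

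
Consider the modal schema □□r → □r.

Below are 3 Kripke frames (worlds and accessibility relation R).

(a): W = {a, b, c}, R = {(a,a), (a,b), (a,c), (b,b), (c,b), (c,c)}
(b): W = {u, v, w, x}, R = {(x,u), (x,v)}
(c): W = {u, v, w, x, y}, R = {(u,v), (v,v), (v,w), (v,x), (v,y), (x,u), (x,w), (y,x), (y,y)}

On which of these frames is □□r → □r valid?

This is the axiom for density; its first-order frame correspondent is ∀x ∀y (Rxy → ∃z (Rxz ∧ Rzy)).
(a): satisfies the condition.
(b): fails — Rxu but no z with Rxz and Rzu.
(c): fails — Rxw but no z with Rxz and Rzw.

(a)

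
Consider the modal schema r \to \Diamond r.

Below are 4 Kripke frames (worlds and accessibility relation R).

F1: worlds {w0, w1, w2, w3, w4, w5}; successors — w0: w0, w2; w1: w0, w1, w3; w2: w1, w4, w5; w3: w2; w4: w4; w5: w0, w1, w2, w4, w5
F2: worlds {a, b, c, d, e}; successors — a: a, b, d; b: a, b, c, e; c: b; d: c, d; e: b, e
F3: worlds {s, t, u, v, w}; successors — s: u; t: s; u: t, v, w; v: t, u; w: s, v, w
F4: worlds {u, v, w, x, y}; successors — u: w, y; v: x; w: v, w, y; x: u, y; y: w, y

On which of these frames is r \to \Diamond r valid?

none

The schema corresponds to a generalized confluence (Geach) condition: \forall x \exists w (x = w \wedge xRw).
F1: fails — at w2 but no w with w2=w and w2Rw.
F2: fails — at c but no w with c=w and cRw.
F3: fails — at s but no w* with s=w* and sRw*.
F4: fails — at u but no t with u=t and uRt.
Valid on no frame.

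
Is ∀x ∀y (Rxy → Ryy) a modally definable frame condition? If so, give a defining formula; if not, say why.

Definable; □(□p → p) defines it

This is a Sahlqvist condition; the T□ axiom □(□p → p) defines it.
Suppose □(□p→p) is valid. Take Rxy and set V(p)={w : Ryw}. Then at y, □p holds; since □(□p→p) at x, □p→p at y, so p at y, i.e. Ryy.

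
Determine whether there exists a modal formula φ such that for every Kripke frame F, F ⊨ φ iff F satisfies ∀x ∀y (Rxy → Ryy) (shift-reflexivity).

Yes — defined by □(□r → r)

The condition is shift-reflexivity. A defining modal formula is □(□r → r).
Suppose □(□r→r) is valid. Take Rxy and set V(r)={w : Ryw}. Then at y, □r holds; since □(□r→r) at x, □r→r at y, so r at y, i.e. Ryy.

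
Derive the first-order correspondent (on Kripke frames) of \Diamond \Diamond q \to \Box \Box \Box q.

\forall x \forall y \forall z ((x R^2 y \wedge x R^3 z) \to \exists w (y = w \wedge z = w))

This is a Sahlqvist (Geach-type) schema ◇^2□^0q → □^3◇^0q.
First-order correspondent: \forall x \forall y \forall z ((x R^2 y \wedge x R^3 z) \to \exists w (y = w \wedge z = w)).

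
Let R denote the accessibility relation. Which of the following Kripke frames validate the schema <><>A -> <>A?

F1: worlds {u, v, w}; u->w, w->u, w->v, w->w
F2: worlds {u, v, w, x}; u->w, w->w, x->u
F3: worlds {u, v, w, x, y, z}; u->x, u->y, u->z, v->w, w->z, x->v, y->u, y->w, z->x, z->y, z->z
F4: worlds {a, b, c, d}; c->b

This is the axiom for transitivity; its first-order frame correspondent is forall x forall y forall z (Rxy & Ryz -> Rxz).
F1: fails — Ruw and Rwu but not Ruu.
F2: fails — Rxu and Ruw but not Rxw.
F3: fails — Rzx and Rxv but not Rzv.
F4: holds.
Valid on: F4.

F4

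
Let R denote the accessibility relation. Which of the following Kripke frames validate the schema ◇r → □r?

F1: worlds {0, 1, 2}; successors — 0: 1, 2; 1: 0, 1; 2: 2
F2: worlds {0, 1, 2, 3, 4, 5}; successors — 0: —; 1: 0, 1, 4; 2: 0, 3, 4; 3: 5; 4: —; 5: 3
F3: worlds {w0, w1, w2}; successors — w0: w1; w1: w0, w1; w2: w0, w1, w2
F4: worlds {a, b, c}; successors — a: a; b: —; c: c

The schema corresponds to partial functionality: ∀x ∀y ∀z (Rxy ∧ Rxz → y = z).
F1: fails — 0 sees both 1 and 2.
F2: fails — 1 sees both 0 and 1.
F3: fails — w1 sees both w0 and w1.
F4: satisfies the condition.
Valid on: F4.

F4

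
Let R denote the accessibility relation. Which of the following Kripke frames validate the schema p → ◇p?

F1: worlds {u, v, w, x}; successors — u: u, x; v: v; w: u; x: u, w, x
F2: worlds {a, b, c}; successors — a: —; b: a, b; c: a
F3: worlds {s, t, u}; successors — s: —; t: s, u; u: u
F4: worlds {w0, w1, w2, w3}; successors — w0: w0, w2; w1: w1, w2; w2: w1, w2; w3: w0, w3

This is the axiom for a generalized confluence (Geach) condition; its first-order frame correspondent is ∀x ∃w (x = w ∧ xRw).
F1: fails — at w but no t with w=t and wRt.
F2: fails — at a but no w with a=w and aRw.
F3: fails — at s but no w with s=w and sRw.
F4: satisfies the condition.

F4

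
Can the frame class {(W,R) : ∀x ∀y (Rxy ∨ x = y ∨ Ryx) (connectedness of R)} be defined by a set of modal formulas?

If a class were modally definable it would be closed under disjoint unions (Goldblatt–Thomason).
Take 2 disjoint single-world reflexive frames: each is trivially connected, but their disjoint union has 2 worlds with no edge between distinct components, so it is not connected.
So the class is not modally definable.

No — not modally definable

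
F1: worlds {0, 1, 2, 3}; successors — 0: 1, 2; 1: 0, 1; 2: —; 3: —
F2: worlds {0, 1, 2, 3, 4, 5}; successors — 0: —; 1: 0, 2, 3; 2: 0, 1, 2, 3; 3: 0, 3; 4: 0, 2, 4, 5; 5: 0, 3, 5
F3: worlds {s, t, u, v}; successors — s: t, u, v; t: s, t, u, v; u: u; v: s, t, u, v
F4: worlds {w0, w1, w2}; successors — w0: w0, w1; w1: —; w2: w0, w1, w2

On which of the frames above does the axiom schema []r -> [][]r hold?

F4

Frame correspondent (Sahlqvist): forall x forall y forall z (Rxy & Ryz -> Rxz) — i.e. transitivity.
F1: fails — R01 and R10 but not R00.
F2: fails — R45 and R53 but not R43.
F3: fails — Rsv and Rvs but not Rss.
F4: holds.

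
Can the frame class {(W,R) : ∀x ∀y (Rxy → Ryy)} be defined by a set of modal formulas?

The condition is shift-reflexivity. A defining modal formula is □(□r → r).
Suppose □(□r→r) is valid. Take Rxy and set V(r)={w : Ryw}. Then at y, □r holds; since □(□r→r) at x, □r→r at y, so r at y, i.e. Ryy.

Definable; □(□r → r) defines it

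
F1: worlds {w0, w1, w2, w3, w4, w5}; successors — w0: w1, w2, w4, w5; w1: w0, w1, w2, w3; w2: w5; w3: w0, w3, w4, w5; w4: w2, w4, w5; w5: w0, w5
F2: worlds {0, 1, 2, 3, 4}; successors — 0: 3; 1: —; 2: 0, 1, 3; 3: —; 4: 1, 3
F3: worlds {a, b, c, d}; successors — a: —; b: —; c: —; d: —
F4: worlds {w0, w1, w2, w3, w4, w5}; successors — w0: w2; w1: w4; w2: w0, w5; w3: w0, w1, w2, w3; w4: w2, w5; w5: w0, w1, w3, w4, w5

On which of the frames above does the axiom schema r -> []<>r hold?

F3

Frame correspondent (Sahlqvist): forall x forall y (Rxy -> Ryx) — i.e. symmetry.
F1: fails — Rw1w2 but not Rw2w1.
F2: fails — R43 but not R34.
F3: condition met.
F4: fails — Rw3w1 but not Rw1w3.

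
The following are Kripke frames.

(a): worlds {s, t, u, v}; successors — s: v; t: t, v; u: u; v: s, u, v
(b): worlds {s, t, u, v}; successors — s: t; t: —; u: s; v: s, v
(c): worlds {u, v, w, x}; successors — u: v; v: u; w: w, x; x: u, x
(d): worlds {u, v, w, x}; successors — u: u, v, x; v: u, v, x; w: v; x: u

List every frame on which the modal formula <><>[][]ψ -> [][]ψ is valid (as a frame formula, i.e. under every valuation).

(d)

Frame correspondent (Sahlqvist): forall x forall y forall z ((x R^2 y & x R^2 z) -> exists w (y R^2 w & z = w)) — i.e. a generalized confluence (Geach) condition.
(a): fails — sR²u, sR²s but no w with uR²w and s=w.
(b): fails — uR²t, uR²t but no w with tR²w and t=w.
(c): fails — wR²u, wR²w but no t with uR²t and w=t.
(d): condition met.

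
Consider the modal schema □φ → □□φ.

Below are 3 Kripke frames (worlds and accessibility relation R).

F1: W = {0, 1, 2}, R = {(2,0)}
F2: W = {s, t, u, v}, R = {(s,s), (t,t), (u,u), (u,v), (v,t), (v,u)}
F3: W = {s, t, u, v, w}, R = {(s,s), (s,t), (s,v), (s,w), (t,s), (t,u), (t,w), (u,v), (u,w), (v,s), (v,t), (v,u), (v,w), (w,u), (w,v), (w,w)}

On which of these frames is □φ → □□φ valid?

This is the axiom for transitivity; its first-order frame correspondent is ∀x ∀y ∀z (Rxy ∧ Ryz → Rxz).
F1: satisfies the condition.
F2: fails — Ruv and Rvt but not Rut.
F3: fails — Ruv and Rvt but not Rut.
Valid on: F1.

F1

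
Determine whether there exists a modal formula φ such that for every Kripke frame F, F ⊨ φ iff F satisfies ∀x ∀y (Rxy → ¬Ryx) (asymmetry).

Any modally definable frame class is closed under surjective bounded morphisms.
The 3-cycle (worlds w0,w1,w2 with w0→w1→w2→w0) is asymmetric. Mapping every world to a single reflexive point • is a surjective bounded morphism, and the reflexive point is not asymmetric (R•• but asymmetry requires ¬R••).
So no modal formula (or set of formulas) defines exactly the asymmetric frames.

Not modally definable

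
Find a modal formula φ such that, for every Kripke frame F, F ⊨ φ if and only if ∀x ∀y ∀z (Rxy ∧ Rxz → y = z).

◇p → □p

A defining formula is ◇p → □p (the CD axiom).
Suppose ◇p→□p is valid. Take Rxy, Rxz and set V(p)={y}. Then ◇p at x, so □p at x, so p at z, i.e. z=y.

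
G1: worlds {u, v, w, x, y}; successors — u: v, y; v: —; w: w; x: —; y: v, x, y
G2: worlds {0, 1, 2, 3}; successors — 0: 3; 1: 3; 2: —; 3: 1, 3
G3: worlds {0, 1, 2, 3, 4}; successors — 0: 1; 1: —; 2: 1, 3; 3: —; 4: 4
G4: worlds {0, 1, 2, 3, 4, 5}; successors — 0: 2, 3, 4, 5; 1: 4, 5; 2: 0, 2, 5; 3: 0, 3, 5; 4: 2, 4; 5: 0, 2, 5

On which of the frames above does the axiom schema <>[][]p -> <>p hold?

G2, G4

Frame correspondent (Sahlqvist): forall x forall y (xRy -> exists w (y R^2 w & xRw)) — i.e. a generalized confluence (Geach) condition.
G1: fails — uRv but no t with vR²t and uRt.
G2: condition met.
G3: fails — 0R1 but no w with 1R²w and 0Rw.
G4: condition met.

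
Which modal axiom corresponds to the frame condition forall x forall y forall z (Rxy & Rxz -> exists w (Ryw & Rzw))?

A defining formula is ◇□p → □◇p (the .2 axiom).
Suppose ◇□p→□◇p is valid. Take Rxy, Rxz and set V(p)={w : Ryw}. Then □p at y so ◇□p at x, so □◇p at x, so ◇p at z, giving w with Rzw and Ryw.

◇□p → □◇p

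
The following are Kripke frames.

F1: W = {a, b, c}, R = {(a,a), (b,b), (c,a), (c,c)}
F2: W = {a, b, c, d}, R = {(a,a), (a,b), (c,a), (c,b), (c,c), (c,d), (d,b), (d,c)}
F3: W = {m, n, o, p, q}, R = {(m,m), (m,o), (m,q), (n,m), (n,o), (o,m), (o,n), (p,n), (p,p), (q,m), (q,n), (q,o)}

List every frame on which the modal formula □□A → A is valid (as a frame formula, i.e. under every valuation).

F1, F3

Frame correspondent (Sahlqvist): ∀x ∃w (xR²w ∧ x = w) — i.e. a generalized confluence (Geach) condition.
F1: satisfies the condition.
F2: fails — at b but no w with bR²w and b=w.
F3: satisfies the condition.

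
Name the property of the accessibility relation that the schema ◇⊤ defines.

◇⊤ holds at w iff w has a successor, so frame-validity of ◇⊤ is exactly seriality. Equivalently via □q → ◇q:
Suppose □q→◇q is valid. At any x set V(q)=W. Then □q at x, so ◇q at x, so x has a successor.

seriality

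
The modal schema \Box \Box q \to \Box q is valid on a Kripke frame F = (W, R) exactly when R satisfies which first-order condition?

Density

Suppose □□q→□q is valid. Take Rxy and set V(q)={w : xR²w}. Then □□q at x, so □q at x, so q at y, i.e. ∃z(Rxz∧Rzy).
Conversely, on a frame with density the schema holds at every world under every valuation.
Frame condition: \forall x \forall y (Rxy \to \exists z (Rxz \wedge Rzy)).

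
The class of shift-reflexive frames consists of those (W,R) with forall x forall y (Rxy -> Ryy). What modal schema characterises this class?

□(□r → r)

A defining formula is □(□r → r) (the T□ axiom).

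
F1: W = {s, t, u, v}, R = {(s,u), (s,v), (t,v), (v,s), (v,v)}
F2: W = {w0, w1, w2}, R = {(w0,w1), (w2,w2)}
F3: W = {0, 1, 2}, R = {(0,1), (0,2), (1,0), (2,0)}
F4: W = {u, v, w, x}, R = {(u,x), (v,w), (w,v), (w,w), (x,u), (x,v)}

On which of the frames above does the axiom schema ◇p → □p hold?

F2

Frame correspondent (Sahlqvist): ∀x ∀y ∀z (Rxy ∧ Rxz → y = z) — i.e. partial functionality.
F1: fails — s sees both u and v.
F2: satisfies the condition.
F3: fails — 0 sees both 1 and 2.
F4: fails — w sees both v and w.
Valid on: F2.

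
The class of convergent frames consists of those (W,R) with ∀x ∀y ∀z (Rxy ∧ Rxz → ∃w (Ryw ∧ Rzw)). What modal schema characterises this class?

◇□r → □◇r

This is convergence; the standard corresponding axiom is .2: ◇□r → □◇r.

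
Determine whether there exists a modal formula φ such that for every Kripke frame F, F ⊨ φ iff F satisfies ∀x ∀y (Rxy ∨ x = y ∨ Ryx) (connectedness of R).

No

Modal frame validity is preserved under disjoint unions.
Take 4 disjoint single-world reflexive frames: each is trivially connected, but their disjoint union has 4 worlds with no edge between distinct components, so it is not connected.
So no modal formula (or set of formulas) defines exactly the connected frames.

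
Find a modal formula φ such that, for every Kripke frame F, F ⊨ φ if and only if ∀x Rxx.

The condition is reflexivity. The T schema □q → q defines it.

□q → q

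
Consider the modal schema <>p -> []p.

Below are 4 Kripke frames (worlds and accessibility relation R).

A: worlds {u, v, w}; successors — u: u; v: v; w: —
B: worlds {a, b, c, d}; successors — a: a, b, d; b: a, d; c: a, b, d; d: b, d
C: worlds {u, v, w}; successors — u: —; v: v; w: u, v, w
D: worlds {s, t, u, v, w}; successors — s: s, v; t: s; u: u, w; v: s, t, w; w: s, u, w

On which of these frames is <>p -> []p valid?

A

This is the axiom for partial functionality; its first-order frame correspondent is forall x forall y forall z (Rxy & Rxz -> y = z).
A: holds.
B: fails — a sees both a and b.
C: fails — w sees both u and v.
D: fails — s sees both s and v.
Valid on: A.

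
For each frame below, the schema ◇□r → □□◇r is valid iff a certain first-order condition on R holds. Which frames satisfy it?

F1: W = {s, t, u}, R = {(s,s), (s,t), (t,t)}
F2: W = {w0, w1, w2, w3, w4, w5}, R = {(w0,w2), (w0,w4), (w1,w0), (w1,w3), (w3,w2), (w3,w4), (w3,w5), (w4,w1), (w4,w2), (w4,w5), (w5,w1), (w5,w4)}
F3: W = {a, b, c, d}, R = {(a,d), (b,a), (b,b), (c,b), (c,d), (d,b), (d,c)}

F1

The schema corresponds to a generalized confluence (Geach) condition: ∀x ∀y ∀z ((xRy ∧ xR²z) → ∃w (yRw ∧ zRw)).
F1: satisfies the condition.
F2: fails — w0Rw2, w0R²w1 but no w with w2Rw and w1Rw.
F3: fails — bRa, bR²b but no w with aRw and bRw.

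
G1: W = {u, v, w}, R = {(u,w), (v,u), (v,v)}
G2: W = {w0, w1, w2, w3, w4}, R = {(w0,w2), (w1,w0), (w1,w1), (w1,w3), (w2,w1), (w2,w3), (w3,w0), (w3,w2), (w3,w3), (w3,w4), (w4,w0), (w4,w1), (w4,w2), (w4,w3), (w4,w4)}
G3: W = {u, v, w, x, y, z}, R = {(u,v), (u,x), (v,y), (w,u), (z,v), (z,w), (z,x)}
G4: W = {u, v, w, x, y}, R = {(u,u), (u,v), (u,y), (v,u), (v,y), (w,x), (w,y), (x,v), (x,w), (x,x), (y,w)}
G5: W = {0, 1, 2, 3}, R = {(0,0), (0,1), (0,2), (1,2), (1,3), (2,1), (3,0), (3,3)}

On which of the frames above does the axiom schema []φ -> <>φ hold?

Frame correspondent (Sahlqvist): forall x exists y Rxy — i.e. seriality.
G1: fails — world w has no successor.
G2: ✓.
G3: fails — world x has no successor.
G4: ✓.
G5: ✓.
Valid on: G2, G4, G5.

G2, G4, G5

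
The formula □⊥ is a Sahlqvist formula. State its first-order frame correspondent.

Emptiness of R

□⊥ is valid iff no world has any successor (otherwise □⊥ fails at any world with one).
Conversely, on a frame with emptiness of R the schema holds at every world under every valuation.
So the correspondent is emptiness of R.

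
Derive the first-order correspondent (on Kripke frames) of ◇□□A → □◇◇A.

This is a Sahlqvist (Geach-type) schema ◇^1□^2A → □^1◇^2A.
Minimal-valuation argument: fix x; take any y with xR^1y and any z with xR^1z. Set V(A) to the set of worlds R-reachable from y in exactly 2 steps. Then □^2A holds at y, so the antecedent holds at x; validity forces ◇^2A at z, giving a w with zR^2w and yR^2w.
First-order correspondent: ∀x ∀y ∀z ((xRy ∧ xRz) → ∃w (yR²w ∧ zR²w)).

∀x ∀y ∀z ((xRy ∧ xRz) → ∃w (yR²w ∧ zR²w))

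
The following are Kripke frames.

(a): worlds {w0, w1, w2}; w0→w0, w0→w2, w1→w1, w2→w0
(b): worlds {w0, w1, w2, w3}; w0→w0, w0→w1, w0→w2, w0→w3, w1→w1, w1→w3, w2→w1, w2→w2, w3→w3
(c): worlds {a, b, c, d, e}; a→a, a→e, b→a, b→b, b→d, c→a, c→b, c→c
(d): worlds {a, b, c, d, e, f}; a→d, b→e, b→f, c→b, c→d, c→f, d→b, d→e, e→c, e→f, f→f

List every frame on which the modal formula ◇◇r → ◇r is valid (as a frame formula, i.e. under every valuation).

The schema corresponds to transitivity: ∀x ∀y ∀z (Rxy ∧ Ryz → Rxz).
(a): fails — Rw2w0 and Rw0w2 but not Rw2w2.
(b): fails — Rw2w1 and Rw1w3 but not Rw2w3.
(c): fails — Rba and Rae but not Rbe.
(d): fails — Rcd and Rde but not Rce.
Valid on no frame.

none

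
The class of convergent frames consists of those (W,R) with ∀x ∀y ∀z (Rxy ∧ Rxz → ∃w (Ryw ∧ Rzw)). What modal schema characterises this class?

◇□s → □◇s

A defining formula is ◇□s → □◇s (the .2 axiom).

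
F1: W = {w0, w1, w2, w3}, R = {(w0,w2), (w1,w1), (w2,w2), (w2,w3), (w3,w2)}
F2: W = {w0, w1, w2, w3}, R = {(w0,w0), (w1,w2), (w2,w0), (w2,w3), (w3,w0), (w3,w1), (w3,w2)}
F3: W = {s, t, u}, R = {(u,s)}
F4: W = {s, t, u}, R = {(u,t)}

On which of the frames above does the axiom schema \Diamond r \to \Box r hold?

The schema corresponds to partial functionality: \forall x \forall y \forall z (Rxy \wedge Rxz \to y = z).
F1: fails — w2 sees both w2 and w3.
F2: fails — w2 sees both w0 and w3.
F3: ✓.
F4: ✓.
Valid on: F3, F4.

F3, F4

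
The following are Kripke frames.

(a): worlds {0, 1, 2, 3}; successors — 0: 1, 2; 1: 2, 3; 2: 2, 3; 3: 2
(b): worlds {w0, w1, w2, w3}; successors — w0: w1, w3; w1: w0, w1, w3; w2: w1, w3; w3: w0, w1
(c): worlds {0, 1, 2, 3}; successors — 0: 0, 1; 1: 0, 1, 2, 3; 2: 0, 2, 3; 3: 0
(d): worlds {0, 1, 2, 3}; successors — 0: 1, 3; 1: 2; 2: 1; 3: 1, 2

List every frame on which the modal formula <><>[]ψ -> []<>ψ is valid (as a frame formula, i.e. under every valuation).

(a), (b), (c)

This is the axiom for a generalized confluence (Geach) condition; its first-order frame correspondent is forall x forall y forall z ((x R^2 y & xRz) -> exists w (yRw & zRw)).
(a): holds.
(b): holds.
(c): holds.
(d): fails — 0R²2, 0R1 but no w with 2Rw and 1Rw.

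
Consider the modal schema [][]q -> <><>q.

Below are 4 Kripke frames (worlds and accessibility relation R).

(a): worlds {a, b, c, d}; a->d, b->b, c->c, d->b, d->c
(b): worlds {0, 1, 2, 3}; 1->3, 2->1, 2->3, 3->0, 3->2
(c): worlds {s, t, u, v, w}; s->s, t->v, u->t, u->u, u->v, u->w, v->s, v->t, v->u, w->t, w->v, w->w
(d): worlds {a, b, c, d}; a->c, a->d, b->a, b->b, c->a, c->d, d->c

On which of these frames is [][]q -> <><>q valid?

(a), (c), (d)

Frame correspondent (Sahlqvist): forall x exists w (x R^2 w & x R^2 w) — i.e. a generalized confluence (Geach) condition.
(a): holds.
(b): fails — at 0 but no w with 0R²w and 0R²w.
(c): holds.
(d): holds.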